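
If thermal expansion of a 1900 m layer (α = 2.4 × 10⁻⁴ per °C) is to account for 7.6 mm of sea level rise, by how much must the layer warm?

ΔT = Δh/(αH) = 0.0076 / (2.4×10⁻⁴ × 1900) ≈ 0.01667 K

ΔT ≈ 0.0167 K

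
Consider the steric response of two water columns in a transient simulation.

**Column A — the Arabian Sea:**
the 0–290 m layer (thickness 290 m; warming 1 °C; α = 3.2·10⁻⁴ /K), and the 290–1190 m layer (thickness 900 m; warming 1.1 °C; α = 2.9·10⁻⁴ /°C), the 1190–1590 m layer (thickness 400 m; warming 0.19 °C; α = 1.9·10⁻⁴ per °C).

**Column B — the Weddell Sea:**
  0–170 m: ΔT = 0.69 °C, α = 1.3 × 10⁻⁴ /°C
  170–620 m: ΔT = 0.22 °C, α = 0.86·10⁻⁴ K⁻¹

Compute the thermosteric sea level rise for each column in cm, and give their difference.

A 3.2×10⁻⁴ × 1 × 290 = 0.09280 m
A Layer 2: 900 × 1.1 × 2.9×10⁻⁴ = 0.28710 m
A 1190–1590 m: 400 × 1.9×10⁻⁴ × 0.19 = 0.01444 m
A total: 0.39434 m
B 0–170 m: 0.69 × 1.3×10⁻⁴ × 170 = 0.015249 m
B Layer 2: 450 × 0.22 × 0.86×10⁻⁴ = 0.008514 m
B total: 0.023763 m
Difference: 0.39434 − 0.023763 = 0.370577 m

A: 39.4 cm; B: 2.38 cm; difference 37.1 cm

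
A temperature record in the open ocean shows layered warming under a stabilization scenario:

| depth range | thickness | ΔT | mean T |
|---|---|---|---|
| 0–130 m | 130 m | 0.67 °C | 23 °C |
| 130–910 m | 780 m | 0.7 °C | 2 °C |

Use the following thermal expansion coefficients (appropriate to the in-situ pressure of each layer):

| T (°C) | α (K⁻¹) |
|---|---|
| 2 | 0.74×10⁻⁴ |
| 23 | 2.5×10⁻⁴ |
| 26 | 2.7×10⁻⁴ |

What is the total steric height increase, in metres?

0.062 m of thermosteric rise

Layer 1 at 23 °C → α = 2.5×10⁻⁴ K⁻¹
Layer 2 at 2 °C → α = 0.74×10⁻⁴ K⁻¹
0–130 m: 2.5×10⁻⁴ × 130 × 0.67 = 0.021775 m
Layer 2: 780 × 0.7 × 0.74×10⁻⁴ = 0.040404 m
Δh = 0.021775 + 0.040404 = 0.062179 m ≈ 0.062 m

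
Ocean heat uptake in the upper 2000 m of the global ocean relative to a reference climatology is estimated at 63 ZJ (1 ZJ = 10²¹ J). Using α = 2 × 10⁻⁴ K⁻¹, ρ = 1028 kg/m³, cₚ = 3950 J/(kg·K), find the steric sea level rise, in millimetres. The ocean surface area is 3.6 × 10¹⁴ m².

Per unit area: Q = 63×10²¹ / (3.6×10¹⁴) = 1.75×10⁸ J/m²
Δh = αQ/(ρcₚ) = 2×10⁻⁴ × 1.75×10⁸ / (1028 × 3950) ≈ 0.0086194 m

about 8.6 mm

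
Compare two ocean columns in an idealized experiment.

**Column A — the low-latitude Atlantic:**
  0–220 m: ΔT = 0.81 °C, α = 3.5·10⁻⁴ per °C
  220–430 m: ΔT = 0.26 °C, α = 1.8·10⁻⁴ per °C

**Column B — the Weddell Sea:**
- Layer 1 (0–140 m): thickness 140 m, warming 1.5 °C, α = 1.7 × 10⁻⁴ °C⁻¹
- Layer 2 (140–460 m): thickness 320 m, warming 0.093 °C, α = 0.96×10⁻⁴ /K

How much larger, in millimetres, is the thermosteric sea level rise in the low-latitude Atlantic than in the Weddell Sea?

A 3.5×10⁻⁴ × 0.81 × 220 = 0.06237 m
A 1.8×10⁻⁴ × 210 × 0.26 = 0.009828 m
A total: 0.072198 m
B 0–140 m: 140 × 1.5 × 1.7×10⁻⁴ = 0.03570 m
B 140–460 m: 320 × 0.96×10⁻⁴ × 0.093 = 0.00285696 m
B total: 0.03855696 m
Difference: 0.072198 − 0.03855696 = 0.03364104 m

Δh_A − Δh_B ≈ 33.6 mm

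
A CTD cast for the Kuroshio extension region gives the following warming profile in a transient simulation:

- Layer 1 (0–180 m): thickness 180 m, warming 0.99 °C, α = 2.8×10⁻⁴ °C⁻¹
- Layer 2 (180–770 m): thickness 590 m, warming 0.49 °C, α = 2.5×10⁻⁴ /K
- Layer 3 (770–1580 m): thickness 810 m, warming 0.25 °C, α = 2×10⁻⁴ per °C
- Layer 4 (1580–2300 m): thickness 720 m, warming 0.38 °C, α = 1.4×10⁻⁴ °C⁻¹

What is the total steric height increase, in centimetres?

180 × 0.99 × 2.8×10⁻⁴ = 0.049896 m
180–770 m: 2.5×10⁻⁴ × 0.49 × 590 = 0.072275 m
Layer 3: 0.25 × 810 × 2×10⁻⁴ = 0.04050 m
1580–2300 m: 720 × 1.4×10⁻⁴ × 0.38 = 0.038304 m
Δh = 0.049896 + 0.072275 + 0.04050 + 0.038304 = 0.200975 m

20.1 cm of thermosteric rise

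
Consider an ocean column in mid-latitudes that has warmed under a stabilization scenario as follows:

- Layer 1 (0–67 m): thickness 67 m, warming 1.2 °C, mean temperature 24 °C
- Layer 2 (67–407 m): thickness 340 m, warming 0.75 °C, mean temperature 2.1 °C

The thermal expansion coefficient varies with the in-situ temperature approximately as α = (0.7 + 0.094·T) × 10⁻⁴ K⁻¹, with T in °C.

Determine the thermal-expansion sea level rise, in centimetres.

4.66 cm

Layer 1: α = (0.7 + 0.094×24)×10⁻⁴ = 2.956×10⁻⁴ K⁻¹
Layer 2: α = (0.7 + 0.094×2.1)×10⁻⁴ = 0.8974×10⁻⁴ K⁻¹
1.2 × 67 × 2.956×10⁻⁴ = 0.02376624 m
Layer 2: 0.8974×10⁻⁴ × 340 × 0.75 = 0.0228837 m
Δh = 0.02376624 + 0.0228837 = 0.04664994 m ≈ 4.66 cm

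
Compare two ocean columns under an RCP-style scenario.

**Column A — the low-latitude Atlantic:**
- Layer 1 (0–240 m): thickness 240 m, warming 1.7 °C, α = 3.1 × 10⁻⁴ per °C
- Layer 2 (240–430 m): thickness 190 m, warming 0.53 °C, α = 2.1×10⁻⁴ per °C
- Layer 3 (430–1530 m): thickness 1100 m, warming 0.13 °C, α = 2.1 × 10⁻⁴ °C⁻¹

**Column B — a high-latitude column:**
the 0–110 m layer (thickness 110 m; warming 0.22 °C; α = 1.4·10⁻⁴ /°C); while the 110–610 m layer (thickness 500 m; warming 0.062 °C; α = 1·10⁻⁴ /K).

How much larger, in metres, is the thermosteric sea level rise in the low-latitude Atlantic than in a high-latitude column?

A Layer 1: 240 × 1.7 × 3.1×10⁻⁴ = 0.12648 m
A 190 × 0.53 × 2.1×10⁻⁴ = 0.021147 m
A Layer 3: 1100 × 2.1×10⁻⁴ × 0.13 = 0.03003 m
A total: 0.177657 m
B 0.22 × 110 × 1.4×10⁻⁴ = 0.003388 m
B 110–610 m: 0.062 × 1×10⁻⁴ × 500 = 0.00310 m
B total: 0.006488 m
Difference: 0.177657 − 0.006488 = 0.171169 m

0.171 m larger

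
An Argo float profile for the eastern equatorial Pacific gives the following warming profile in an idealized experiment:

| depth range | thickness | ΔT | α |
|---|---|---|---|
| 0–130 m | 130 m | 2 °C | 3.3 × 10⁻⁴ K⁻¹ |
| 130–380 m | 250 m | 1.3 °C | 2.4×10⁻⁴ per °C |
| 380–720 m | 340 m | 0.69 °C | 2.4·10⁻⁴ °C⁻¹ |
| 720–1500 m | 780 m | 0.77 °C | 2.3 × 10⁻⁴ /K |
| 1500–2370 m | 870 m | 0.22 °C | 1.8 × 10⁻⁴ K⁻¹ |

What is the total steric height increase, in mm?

0–130 m: 2 × 130 × 3.3×10⁻⁴ = 0.08580 m
Layer 2: 2.4×10⁻⁴ × 250 × 1.3 = 0.07800 m
380–720 m: 2.4×10⁻⁴ × 0.69 × 340 = 0.056304 m
720–1500 m: 2.3×10⁻⁴ × 0.77 × 780 = 0.138138 m
0.22 × 1.8×10⁻⁴ × 870 = 0.034452 m
Δh = 0.08580 + 0.07800 + 0.056304 + 0.138138 + 0.034452 = 0.392694 m ≈ 390 mm

about 390 mm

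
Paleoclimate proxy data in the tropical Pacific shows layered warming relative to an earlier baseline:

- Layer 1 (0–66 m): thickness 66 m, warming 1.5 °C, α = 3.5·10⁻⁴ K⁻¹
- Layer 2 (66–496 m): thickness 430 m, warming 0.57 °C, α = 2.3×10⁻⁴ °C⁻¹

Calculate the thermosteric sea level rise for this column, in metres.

0–66 m: 3.5×10⁻⁴ × 66 × 1.5 = 0.03465 m
Layer 2: 0.57 × 2.3×10⁻⁴ × 430 = 0.056373 m
Δh = 0.03465 + 0.056373 = 0.091023 m

Δh = 0.091 m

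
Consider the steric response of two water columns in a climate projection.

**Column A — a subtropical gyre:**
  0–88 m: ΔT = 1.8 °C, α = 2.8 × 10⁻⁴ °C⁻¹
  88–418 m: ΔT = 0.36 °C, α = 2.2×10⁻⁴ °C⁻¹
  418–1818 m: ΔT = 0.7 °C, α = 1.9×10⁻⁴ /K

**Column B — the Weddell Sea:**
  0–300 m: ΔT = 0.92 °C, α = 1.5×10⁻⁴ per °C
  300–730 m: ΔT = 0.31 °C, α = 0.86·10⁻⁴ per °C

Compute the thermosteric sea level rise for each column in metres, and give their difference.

A: 0.257 m; B: 0.0529 m; difference 0.204 m

A Layer 1: 2.8×10⁻⁴ × 1.8 × 88 = 0.044352 m
A 2.2×10⁻⁴ × 330 × 0.36 = 0.026136 m
A 418–1818 m: 1400 × 1.9×10⁻⁴ × 0.7 = 0.18620 m
A total: 0.256688 m
B 0–300 m: 1.5×10⁻⁴ × 300 × 0.92 = 0.04140 m
B 0.86×10⁻⁴ × 430 × 0.31 = 0.0114638 m
B total: 0.0528638 m
Difference: 0.256688 − 0.0528638 = 0.2038242 m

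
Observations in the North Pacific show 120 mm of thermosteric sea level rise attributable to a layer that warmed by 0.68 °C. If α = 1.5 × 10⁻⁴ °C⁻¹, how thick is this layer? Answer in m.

H = Δh/(αΔT) = 0.12 / (1.5×10⁻⁴ × 0.68) ≈ 1176 m

H ≈ 1200 m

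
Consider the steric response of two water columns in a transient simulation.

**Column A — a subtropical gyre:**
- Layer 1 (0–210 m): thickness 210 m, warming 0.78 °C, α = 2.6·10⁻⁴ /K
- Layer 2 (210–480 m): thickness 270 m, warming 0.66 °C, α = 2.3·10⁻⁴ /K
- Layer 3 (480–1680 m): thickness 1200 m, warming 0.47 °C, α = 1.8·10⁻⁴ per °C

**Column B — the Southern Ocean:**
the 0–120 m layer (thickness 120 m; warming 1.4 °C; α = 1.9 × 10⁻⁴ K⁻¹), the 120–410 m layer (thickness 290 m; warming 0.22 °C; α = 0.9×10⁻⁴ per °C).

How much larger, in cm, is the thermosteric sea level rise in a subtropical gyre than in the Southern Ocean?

A 2.6×10⁻⁴ × 210 × 0.78 = 0.042588 m
A 0.66 × 2.3×10⁻⁴ × 270 = 0.040986 m
A 480–1680 m: 1200 × 0.47 × 1.8×10⁻⁴ = 0.10152 m
A total: 0.185094 m
B 0–120 m: 1.4 × 120 × 1.9×10⁻⁴ = 0.03192 m
B Layer 2: 0.9×10⁻⁴ × 0.22 × 290 = 0.005742 m
B total: 0.037662 m
Difference: 0.185094 − 0.037662 = 0.147432 m

15 cm larger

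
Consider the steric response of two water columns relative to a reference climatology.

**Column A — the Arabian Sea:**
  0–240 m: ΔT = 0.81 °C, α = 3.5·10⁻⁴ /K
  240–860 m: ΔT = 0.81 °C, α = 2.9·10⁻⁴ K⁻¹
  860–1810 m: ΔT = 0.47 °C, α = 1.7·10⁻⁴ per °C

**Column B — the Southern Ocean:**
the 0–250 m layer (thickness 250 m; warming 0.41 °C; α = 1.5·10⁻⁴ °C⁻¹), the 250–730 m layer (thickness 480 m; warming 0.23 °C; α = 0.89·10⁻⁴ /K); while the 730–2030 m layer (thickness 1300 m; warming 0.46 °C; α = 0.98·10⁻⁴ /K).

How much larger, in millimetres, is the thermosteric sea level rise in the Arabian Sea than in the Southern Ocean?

Δh_A − Δh_B ≈ 206 mm

A 0–240 m: 3.5×10⁻⁴ × 240 × 0.81 = 0.06804 m
A 240–860 m: 2.9×10⁻⁴ × 620 × 0.81 = 0.145638 m
A 950 × 0.47 × 1.7×10⁻⁴ = 0.075905 m
A total: 0.289583 m
B 0–250 m: 1.5×10⁻⁴ × 250 × 0.41 = 0.015375 m
B Layer 2: 0.89×10⁻⁴ × 0.23 × 480 = 0.0098256 m
B Layer 3: 0.46 × 0.98×10⁻⁴ × 1300 = 0.058604 m
B total: 0.0838046 m
Difference: 0.289583 − 0.0838046 = 0.2057784 m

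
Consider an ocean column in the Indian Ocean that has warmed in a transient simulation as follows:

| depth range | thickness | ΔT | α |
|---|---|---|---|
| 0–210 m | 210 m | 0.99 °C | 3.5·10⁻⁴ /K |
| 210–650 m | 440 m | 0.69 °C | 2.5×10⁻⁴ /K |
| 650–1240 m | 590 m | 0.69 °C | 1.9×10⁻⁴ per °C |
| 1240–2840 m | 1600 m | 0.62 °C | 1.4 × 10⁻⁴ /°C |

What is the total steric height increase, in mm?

Layer 1: 0.99 × 3.5×10⁻⁴ × 210 = 0.072765 m
Layer 2: 0.69 × 2.5×10⁻⁴ × 440 = 0.07590 m
Layer 3: 1.9×10⁻⁴ × 590 × 0.69 = 0.077349 m
1240–2840 m: 0.62 × 1600 × 1.4×10⁻⁴ = 0.13888 m
Δh = 0.072765 + 0.07590 + 0.077349 + 0.13888 = 0.364894 m

365 mm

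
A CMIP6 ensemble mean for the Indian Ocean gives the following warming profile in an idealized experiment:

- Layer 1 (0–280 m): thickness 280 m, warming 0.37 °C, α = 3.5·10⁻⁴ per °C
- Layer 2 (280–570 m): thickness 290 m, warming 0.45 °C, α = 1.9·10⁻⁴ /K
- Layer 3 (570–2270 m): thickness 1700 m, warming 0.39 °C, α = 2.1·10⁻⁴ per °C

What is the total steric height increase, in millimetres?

3.5×10⁻⁴ × 280 × 0.37 = 0.03626 m
Layer 2: 0.45 × 1.9×10⁻⁴ × 290 = 0.024795 m
570–2270 m: 0.39 × 1700 × 2.1×10⁻⁴ = 0.13923 m
Δh = 0.03626 + 0.024795 + 0.13923 = 0.200285 m

Δh ≈ 200 mm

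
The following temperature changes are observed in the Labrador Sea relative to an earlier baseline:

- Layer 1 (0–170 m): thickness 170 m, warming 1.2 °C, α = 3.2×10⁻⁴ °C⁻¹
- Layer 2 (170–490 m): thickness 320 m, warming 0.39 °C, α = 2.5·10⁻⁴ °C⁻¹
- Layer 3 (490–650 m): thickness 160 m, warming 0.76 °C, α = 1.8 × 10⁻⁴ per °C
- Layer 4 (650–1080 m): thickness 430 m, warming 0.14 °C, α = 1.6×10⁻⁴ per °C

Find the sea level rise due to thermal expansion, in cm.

0–170 m: 3.2×10⁻⁴ × 1.2 × 170 = 0.06528 m
170–490 m: 320 × 0.39 × 2.5×10⁻⁴ = 0.03120 m
0.76 × 1.8×10⁻⁴ × 160 = 0.021888 m
Layer 4: 0.14 × 430 × 1.6×10⁻⁴ = 0.009632 m
Δh = 0.06528 + 0.03120 + 0.021888 + 0.009632 = 0.12800 m

about 12.8 cm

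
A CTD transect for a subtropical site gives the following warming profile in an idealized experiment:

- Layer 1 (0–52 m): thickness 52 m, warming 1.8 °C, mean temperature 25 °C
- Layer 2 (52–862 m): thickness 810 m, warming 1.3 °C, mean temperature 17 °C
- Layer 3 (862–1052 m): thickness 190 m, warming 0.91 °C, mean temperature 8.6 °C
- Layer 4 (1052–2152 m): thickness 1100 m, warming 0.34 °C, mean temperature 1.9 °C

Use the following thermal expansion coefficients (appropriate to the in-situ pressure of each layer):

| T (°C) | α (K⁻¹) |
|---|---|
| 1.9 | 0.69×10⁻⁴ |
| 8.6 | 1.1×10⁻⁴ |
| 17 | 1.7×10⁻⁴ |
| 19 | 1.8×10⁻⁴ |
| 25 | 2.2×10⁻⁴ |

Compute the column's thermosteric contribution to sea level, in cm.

Layer 1 at 25 °C → α = 2.2×10⁻⁴ K⁻¹
Layer 2 at 17 °C → α = 1.7×10⁻⁴ K⁻¹
Layer 3 at 8.6 °C → α = 1.1×10⁻⁴ K⁻¹
Layer 4 at 1.9 °C → α = 0.69×10⁻⁴ K⁻¹
52 × 2.2×10⁻⁴ × 1.8 = 0.020592 m
1.3 × 1.7×10⁻⁴ × 810 = 0.17901 m
862–1052 m: 0.91 × 1.1×10⁻⁴ × 190 = 0.019019 m
1052–2152 m: 0.34 × 1100 × 0.69×10⁻⁴ = 0.025806 m
Δh = 0.020592 + 0.17901 + 0.019019 + 0.025806 = 0.244427 m

Δh = 24.4 cm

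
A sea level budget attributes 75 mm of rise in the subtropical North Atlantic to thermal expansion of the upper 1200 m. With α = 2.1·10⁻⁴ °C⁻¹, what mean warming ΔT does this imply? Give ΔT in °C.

ΔT ≈ 0.30 °C

ΔT = Δh/(αH) = 0.075 / (2.1×10⁻⁴ × 1200) ≈ 0.2976 °C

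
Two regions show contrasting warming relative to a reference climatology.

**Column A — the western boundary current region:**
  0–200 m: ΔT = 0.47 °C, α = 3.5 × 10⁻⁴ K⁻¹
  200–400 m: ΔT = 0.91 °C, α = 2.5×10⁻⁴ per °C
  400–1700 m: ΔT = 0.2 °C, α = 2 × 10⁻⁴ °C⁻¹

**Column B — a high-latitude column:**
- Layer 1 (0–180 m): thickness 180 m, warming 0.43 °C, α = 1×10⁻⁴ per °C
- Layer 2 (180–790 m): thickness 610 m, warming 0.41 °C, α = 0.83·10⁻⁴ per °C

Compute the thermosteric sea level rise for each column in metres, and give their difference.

A: 0.13 m; B: 0.028 m; difference 0.10 m

A 0–200 m: 3.5×10⁻⁴ × 200 × 0.47 = 0.03290 m
A 0.91 × 2.5×10⁻⁴ × 200 = 0.04550 m
A Layer 3: 2×10⁻⁴ × 0.2 × 1300 = 0.05200 m
A total: 0.13040 m
B Layer 1: 0.43 × 180 × 1×10⁻⁴ = 0.00774 m
B Layer 2: 610 × 0.83×10⁻⁴ × 0.41 = 0.0207583 m
B total: 0.0284983 m
Difference: 0.13040 − 0.0284983 = 0.1019017 m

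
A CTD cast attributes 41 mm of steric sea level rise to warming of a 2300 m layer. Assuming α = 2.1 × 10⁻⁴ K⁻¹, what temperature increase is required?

ΔT = Δh/(αH) = 0.041 / (2.1×10⁻⁴ × 2300) ≈ 0.08489 K

ΔT ≈ 0.0849 K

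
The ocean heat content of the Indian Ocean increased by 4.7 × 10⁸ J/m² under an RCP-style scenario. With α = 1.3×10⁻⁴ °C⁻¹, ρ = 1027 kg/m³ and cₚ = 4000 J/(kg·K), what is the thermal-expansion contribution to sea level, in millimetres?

Δh = αQ/(ρcₚ) = 1.3×10⁻⁴ × 4.7×10⁸ / (1027 × 4000) ≈ 0.014873 m

Δh ≈ 14.9 mm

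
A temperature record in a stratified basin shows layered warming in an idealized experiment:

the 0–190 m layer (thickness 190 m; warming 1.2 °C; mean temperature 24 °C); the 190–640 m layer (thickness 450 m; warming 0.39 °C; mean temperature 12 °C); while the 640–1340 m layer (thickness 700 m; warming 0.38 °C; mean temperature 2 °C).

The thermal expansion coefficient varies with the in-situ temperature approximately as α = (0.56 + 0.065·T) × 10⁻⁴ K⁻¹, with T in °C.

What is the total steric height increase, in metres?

Layer 1: α = (0.56 + 0.065×24)×10⁻⁴ = 2.12×10⁻⁴ K⁻¹
Layer 2: α = (0.56 + 0.065×12)×10⁻⁴ = 1.34×10⁻⁴ K⁻¹
Layer 3: α = (0.56 + 0.065×2)×10⁻⁴ = 0.69×10⁻⁴ K⁻¹
0–190 m: 190 × 2.12×10⁻⁴ × 1.2 = 0.048336 m
1.34×10⁻⁴ × 450 × 0.39 = 0.023517 m
700 × 0.38 × 0.69×10⁻⁴ = 0.018354 m
Δh = 0.048336 + 0.023517 + 0.018354 = 0.090207 m

about 0.0902 m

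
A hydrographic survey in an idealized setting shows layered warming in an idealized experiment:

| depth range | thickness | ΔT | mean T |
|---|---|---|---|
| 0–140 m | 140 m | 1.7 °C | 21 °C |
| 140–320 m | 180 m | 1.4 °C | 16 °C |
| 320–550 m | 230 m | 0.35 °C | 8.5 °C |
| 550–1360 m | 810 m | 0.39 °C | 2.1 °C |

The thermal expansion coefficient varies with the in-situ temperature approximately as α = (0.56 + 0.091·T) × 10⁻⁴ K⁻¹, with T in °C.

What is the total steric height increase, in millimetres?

Δh ≈ 144 mm

Layer 1: α = (0.56 + 0.091×21)×10⁻⁴ = 2.471×10⁻⁴ K⁻¹
Layer 2: α = (0.56 + 0.091×16)×10⁻⁴ = 2.016×10⁻⁴ K⁻¹
Layer 3: α = (0.56 + 0.091×8.5)×10⁻⁴ = 1.3335×10⁻⁴ K⁻¹
Layer 4: α = (0.56 + 0.091×2.1)×10⁻⁴ = 0.7511×10⁻⁴ K⁻¹
2.471×10⁻⁴ × 1.7 × 140 = 0.0588098 m
Layer 2: 180 × 2.016×10⁻⁴ × 1.4 = 0.0508032 m
1.3335×10⁻⁴ × 0.35 × 230 = 0.010734675 m
550–1360 m: 0.39 × 0.7511×10⁻⁴ × 810 = 0.023727249 m
Δh = 0.0588098 + 0.0508032 + 0.010734675 + 0.023727249 = 0.144074924 m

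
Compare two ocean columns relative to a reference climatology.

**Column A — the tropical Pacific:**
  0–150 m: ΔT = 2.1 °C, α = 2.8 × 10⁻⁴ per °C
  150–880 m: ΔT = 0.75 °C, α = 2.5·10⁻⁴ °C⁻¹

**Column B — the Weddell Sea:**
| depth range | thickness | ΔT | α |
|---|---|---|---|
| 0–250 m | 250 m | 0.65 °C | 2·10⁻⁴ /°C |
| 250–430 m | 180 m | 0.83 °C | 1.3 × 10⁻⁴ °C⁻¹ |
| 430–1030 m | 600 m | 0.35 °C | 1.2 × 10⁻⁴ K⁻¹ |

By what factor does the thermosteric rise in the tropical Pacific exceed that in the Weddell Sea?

A Layer 1: 2.1 × 2.8×10⁻⁴ × 150 = 0.08820 m
A 150–880 m: 0.75 × 730 × 2.5×10⁻⁴ = 0.136875 m
A total: 0.225075 m
B 0.65 × 250 × 2×10⁻⁴ = 0.03250 m
B 250–430 m: 180 × 1.3×10⁻⁴ × 0.83 = 0.019422 m
B Layer 3: 1.2×10⁻⁴ × 0.35 × 600 = 0.02520 m
B total: 0.077122 m
Ratio: 0.225075 / 0.077122 ≈ 2.918

≈ 2.9×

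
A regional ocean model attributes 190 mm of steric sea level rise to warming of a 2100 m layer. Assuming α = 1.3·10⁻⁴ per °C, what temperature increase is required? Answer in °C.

ΔT ≈ 0.696 °C

ΔT = Δh/(αH) = 0.19 / (1.3×10⁻⁴ × 2100) ≈ 0.6960 °C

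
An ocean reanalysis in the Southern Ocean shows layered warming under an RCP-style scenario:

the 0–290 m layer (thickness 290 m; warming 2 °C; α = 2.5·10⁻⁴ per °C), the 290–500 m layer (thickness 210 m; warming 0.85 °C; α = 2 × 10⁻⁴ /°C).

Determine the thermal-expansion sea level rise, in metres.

0–290 m: 290 × 2 × 2.5×10⁻⁴ = 0.14500 m
Layer 2: 210 × 0.85 × 2×10⁻⁴ = 0.03570 m
Δh = 0.14500 + 0.03570 = 0.18070 m

about 0.181 m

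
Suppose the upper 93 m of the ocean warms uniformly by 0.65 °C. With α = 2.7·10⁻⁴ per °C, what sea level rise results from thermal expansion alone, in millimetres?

Δh = αΔT·H = 2.7×10⁻⁴ × 0.65 × 93 = 0.0163215 m

Δh = 16.3 mm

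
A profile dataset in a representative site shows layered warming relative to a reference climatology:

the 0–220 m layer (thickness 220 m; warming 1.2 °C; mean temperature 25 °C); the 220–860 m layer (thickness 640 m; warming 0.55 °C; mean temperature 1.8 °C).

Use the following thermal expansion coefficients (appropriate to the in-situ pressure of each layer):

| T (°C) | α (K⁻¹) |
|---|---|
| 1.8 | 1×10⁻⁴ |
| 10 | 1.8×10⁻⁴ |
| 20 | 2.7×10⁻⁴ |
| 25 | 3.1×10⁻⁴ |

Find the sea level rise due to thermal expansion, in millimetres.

Layer 1 at 25 °C → α = 3.1×10⁻⁴ K⁻¹
Layer 2 at 1.8 °C → α = 1×10⁻⁴ K⁻¹
Layer 1: 220 × 3.1×10⁻⁴ × 1.2 = 0.08184 m
220–860 m: 1×10⁻⁴ × 0.55 × 640 = 0.03520 m
Δh = 0.08184 + 0.03520 = 0.11704 m ≈ 117 mm

117 mm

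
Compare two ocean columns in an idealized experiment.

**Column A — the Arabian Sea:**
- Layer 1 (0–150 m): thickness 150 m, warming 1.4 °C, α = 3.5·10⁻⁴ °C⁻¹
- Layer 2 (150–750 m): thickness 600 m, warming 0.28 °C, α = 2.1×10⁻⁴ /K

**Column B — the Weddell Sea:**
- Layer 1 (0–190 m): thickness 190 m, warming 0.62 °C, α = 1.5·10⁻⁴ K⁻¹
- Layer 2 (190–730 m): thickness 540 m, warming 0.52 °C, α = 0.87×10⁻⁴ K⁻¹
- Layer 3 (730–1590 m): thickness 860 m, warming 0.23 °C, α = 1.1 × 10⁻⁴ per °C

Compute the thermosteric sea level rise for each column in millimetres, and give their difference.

A: 110 mm; B: 64 mm; difference 45 mm

A 0–150 m: 150 × 3.5×10⁻⁴ × 1.4 = 0.07350 m
A 150–750 m: 2.1×10⁻⁴ × 600 × 0.28 = 0.03528 m
A total: 0.10878 m
B Layer 1: 1.5×10⁻⁴ × 190 × 0.62 = 0.01767 m
B 190–730 m: 0.87×10⁻⁴ × 540 × 0.52 = 0.0244296 m
B 730–1590 m: 1.1×10⁻⁴ × 860 × 0.23 = 0.021758 m
B total: 0.0638576 m
Difference: 0.10878 − 0.0638576 = 0.0449224 m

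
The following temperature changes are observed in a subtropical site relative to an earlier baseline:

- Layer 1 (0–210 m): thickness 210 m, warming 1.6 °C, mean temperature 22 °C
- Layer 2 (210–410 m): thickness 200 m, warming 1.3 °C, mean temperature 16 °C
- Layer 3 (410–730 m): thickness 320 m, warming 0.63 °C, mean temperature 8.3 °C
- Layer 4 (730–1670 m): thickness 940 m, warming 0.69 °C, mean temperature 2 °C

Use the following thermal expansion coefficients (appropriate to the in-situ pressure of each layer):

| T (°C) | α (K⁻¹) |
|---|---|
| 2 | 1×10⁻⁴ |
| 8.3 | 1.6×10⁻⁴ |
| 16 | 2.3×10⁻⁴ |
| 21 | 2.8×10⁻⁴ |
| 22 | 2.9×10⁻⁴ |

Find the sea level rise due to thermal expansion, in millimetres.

Layer 1 at 22 °C → α = 2.9×10⁻⁴ K⁻¹
Layer 2 at 16 °C → α = 2.3×10⁻⁴ K⁻¹
Layer 3 at 8.3 °C → α = 1.6×10⁻⁴ K⁻¹
Layer 4 at 2 °C → α = 1×10⁻⁴ K⁻¹
Layer 1: 1.6 × 2.9×10⁻⁴ × 210 = 0.09744 m
Layer 2: 1.3 × 2.3×10⁻⁴ × 200 = 0.05980 m
Layer 3: 0.63 × 1.6×10⁻⁴ × 320 = 0.032256 m
0.69 × 1×10⁻⁴ × 940 = 0.06486 m
Δh = 0.09744 + 0.05980 + 0.032256 + 0.06486 = 0.254356 m

254 mm of thermosteric rise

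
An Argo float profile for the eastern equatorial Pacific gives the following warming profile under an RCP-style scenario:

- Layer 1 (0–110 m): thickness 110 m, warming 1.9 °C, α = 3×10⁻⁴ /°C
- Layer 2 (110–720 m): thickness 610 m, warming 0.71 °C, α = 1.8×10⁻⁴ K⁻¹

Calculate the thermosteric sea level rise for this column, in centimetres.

14 cm

Layer 1: 1.9 × 3×10⁻⁴ × 110 = 0.06270 m
1.8×10⁻⁴ × 0.71 × 610 = 0.077958 m
Δh = 0.06270 + 0.077958 = 0.140658 m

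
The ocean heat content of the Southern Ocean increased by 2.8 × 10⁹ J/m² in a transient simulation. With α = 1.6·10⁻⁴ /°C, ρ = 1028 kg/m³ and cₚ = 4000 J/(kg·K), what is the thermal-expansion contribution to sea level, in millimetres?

Δh = αQ/(ρcₚ) = 1.6×10⁻⁴ × 2.8×10⁹ / (1028 × 4000) ≈ 0.10895 m

109 mm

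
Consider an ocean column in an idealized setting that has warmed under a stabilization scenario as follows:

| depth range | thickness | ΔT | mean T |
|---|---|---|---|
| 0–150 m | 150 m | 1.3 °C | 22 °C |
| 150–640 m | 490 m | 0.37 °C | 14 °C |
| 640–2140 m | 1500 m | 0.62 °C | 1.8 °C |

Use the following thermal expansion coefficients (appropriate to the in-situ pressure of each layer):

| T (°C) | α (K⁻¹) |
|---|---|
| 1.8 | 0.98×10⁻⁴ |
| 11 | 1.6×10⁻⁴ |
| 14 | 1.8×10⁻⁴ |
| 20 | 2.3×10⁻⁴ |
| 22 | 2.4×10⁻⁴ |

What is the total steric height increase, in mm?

about 171 mm

Layer 1 at 22 °C → α = 2.4×10⁻⁴ K⁻¹
Layer 2 at 14 °C → α = 1.8×10⁻⁴ K⁻¹
Layer 3 at 1.8 °C → α = 0.98×10⁻⁴ K⁻¹
Layer 1: 1.3 × 150 × 2.4×10⁻⁴ = 0.04680 m
1.8×10⁻⁴ × 0.37 × 490 = 0.032634 m
640–2140 m: 0.98×10⁻⁴ × 0.62 × 1500 = 0.09114 m
Δh = 0.04680 + 0.032634 + 0.09114 = 0.170574 m ≈ 171 mm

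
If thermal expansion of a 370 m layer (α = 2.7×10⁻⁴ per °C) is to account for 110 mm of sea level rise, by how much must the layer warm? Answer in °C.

ΔT = Δh/(αH) = 0.11 / (2.7×10⁻⁴ × 370) ≈ 1.101 °C

ΔT ≈ 1.10 °C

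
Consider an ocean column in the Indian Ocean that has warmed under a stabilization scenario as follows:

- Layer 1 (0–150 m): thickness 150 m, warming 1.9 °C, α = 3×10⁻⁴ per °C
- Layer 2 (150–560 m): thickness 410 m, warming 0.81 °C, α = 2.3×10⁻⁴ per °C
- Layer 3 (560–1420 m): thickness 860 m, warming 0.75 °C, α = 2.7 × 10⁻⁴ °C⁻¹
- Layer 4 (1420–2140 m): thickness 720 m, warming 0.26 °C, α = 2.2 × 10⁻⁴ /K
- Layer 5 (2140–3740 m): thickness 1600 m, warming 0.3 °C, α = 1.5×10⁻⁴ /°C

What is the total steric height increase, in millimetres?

Δh ≈ 449 mm

Layer 1: 3×10⁻⁴ × 1.9 × 150 = 0.08550 m
Layer 2: 2.3×10⁻⁴ × 0.81 × 410 = 0.076383 m
2.7×10⁻⁴ × 860 × 0.75 = 0.17415 m
Layer 4: 2.2×10⁻⁴ × 0.26 × 720 = 0.041184 m
1600 × 1.5×10⁻⁴ × 0.3 = 0.07200 m
Δh = 0.08550 + 0.076383 + 0.17415 + 0.041184 + 0.07200 = 0.449217 m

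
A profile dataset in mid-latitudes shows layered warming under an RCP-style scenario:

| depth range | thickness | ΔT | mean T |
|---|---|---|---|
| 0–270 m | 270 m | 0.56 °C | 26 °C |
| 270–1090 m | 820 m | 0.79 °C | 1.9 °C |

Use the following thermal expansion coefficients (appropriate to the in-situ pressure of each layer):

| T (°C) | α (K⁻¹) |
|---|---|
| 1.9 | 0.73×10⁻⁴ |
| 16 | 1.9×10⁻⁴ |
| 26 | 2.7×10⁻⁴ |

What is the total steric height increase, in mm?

Layer 1 at 26 °C → α = 2.7×10⁻⁴ K⁻¹
Layer 2 at 1.9 °C → α = 0.73×10⁻⁴ K⁻¹
Layer 1: 270 × 0.56 × 2.7×10⁻⁴ = 0.040824 m
270–1090 m: 0.79 × 0.73×10⁻⁴ × 820 = 0.0472894 m
Δh = 0.040824 + 0.0472894 = 0.0881134 m

about 88.1 mm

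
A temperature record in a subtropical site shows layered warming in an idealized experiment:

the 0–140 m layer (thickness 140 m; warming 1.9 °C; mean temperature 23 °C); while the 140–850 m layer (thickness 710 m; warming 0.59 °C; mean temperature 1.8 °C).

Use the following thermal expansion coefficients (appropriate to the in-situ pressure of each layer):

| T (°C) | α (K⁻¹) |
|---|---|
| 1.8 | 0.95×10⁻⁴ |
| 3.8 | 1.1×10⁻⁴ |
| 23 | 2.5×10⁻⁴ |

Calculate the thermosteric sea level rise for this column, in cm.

Layer 1 at 23 °C → α = 2.5×10⁻⁴ K⁻¹
Layer 2 at 1.8 °C → α = 0.95×10⁻⁴ K⁻¹
0–140 m: 2.5×10⁻⁴ × 140 × 1.9 = 0.06650 m
Layer 2: 0.59 × 0.95×10⁻⁴ × 710 = 0.0397955 m
Δh = 0.06650 + 0.0397955 = 0.1062955 m ≈ 10.6 cm

about 10.6 cm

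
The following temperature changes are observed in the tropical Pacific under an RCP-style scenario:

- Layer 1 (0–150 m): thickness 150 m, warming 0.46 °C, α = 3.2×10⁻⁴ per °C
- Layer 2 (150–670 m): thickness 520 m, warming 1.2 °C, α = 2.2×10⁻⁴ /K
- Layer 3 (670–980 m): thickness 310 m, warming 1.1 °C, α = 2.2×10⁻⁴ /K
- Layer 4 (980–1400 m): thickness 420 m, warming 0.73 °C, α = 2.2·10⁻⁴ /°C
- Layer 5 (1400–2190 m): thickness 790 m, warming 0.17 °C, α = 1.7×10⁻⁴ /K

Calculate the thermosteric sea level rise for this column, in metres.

0–150 m: 0.46 × 3.2×10⁻⁴ × 150 = 0.02208 m
Layer 2: 520 × 1.2 × 2.2×10⁻⁴ = 0.13728 m
1.1 × 310 × 2.2×10⁻⁴ = 0.07502 m
980–1400 m: 0.73 × 420 × 2.2×10⁻⁴ = 0.067452 m
790 × 0.17 × 1.7×10⁻⁴ = 0.022831 m
Δh = 0.02208 + 0.13728 + 0.07502 + 0.067452 + 0.022831 = 0.324663 m

Δh ≈ 0.325 m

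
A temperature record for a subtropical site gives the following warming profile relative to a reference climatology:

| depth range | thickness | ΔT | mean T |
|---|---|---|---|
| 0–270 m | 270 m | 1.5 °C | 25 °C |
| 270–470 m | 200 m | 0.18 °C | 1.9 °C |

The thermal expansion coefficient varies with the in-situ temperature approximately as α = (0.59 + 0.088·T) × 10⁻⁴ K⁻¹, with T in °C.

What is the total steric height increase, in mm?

Δh = 116 mm

Layer 1: α = (0.59 + 0.088×25)×10⁻⁴ = 2.79×10⁻⁴ K⁻¹
Layer 2: α = (0.59 + 0.088×1.9)×10⁻⁴ = 0.7572×10⁻⁴ K⁻¹
0–270 m: 270 × 2.79×10⁻⁴ × 1.5 = 0.112995 m
270–470 m: 200 × 0.18 × 0.7572×10⁻⁴ = 0.00272592 m
Δh = 0.112995 + 0.00272592 = 0.11572092 m ≈ 116 mm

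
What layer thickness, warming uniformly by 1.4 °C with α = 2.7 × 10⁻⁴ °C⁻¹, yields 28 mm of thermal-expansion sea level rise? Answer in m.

H = Δh/(αΔT) = 0.028 / (2.7×10⁻⁴ × 1.4) ≈ 74.07 m

H ≈ 74.1 m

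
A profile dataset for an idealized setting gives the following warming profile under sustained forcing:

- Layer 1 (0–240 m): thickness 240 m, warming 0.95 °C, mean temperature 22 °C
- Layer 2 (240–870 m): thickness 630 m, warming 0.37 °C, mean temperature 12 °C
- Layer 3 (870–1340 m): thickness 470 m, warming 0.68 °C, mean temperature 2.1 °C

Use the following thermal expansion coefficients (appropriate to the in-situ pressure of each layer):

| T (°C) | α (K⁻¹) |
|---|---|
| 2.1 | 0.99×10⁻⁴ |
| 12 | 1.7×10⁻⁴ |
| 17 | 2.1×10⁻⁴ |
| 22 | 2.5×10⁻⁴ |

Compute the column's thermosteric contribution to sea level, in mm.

Layer 1 at 22 °C → α = 2.5×10⁻⁴ K⁻¹
Layer 2 at 12 °C → α = 1.7×10⁻⁴ K⁻¹
Layer 3 at 2.1 °C → α = 0.99×10⁻⁴ K⁻¹
2.5×10⁻⁴ × 240 × 0.95 = 0.05700 m
240–870 m: 1.7×10⁻⁴ × 0.37 × 630 = 0.039627 m
0.68 × 0.99×10⁻⁴ × 470 = 0.0316404 m
Δh = 0.05700 + 0.039627 + 0.0316404 = 0.1282674 m ≈ 128 mm

128 mm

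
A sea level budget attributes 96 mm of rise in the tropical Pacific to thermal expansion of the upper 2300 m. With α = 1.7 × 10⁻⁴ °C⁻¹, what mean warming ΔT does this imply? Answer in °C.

ΔT = Δh/(αH) = 0.096 / (1.7×10⁻⁴ × 2300) ≈ 0.2455 °C

ΔT ≈ 0.246 °C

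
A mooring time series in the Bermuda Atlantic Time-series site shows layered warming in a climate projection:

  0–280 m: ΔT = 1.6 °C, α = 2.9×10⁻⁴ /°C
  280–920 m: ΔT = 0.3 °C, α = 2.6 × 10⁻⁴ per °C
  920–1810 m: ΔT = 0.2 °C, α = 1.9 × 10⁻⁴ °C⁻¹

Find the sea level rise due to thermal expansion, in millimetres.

Δh ≈ 210 mm

Layer 1: 280 × 2.9×10⁻⁴ × 1.6 = 0.12992 m
Layer 2: 0.3 × 640 × 2.6×10⁻⁴ = 0.04992 m
920–1810 m: 890 × 1.9×10⁻⁴ × 0.2 = 0.03382 m
Δh = 0.12992 + 0.04992 + 0.03382 = 0.21366 m ≈ 210 mm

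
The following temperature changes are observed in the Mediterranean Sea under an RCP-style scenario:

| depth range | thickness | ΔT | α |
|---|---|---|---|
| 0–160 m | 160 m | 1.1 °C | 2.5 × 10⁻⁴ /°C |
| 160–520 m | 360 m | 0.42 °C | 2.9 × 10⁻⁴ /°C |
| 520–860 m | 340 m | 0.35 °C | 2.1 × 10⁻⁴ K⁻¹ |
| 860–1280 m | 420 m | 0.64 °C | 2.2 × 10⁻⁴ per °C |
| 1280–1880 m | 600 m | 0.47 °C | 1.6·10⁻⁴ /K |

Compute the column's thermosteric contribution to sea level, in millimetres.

2.5×10⁻⁴ × 160 × 1.1 = 0.04400 m
360 × 0.42 × 2.9×10⁻⁴ = 0.043848 m
0.35 × 2.1×10⁻⁴ × 340 = 0.02499 m
Layer 4: 0.64 × 2.2×10⁻⁴ × 420 = 0.059136 m
1280–1880 m: 1.6×10⁻⁴ × 0.47 × 600 = 0.04512 m
Δh = 0.04400 + 0.043848 + 0.02499 + 0.059136 + 0.04512 = 0.217094 m

220 mm of thermosteric rise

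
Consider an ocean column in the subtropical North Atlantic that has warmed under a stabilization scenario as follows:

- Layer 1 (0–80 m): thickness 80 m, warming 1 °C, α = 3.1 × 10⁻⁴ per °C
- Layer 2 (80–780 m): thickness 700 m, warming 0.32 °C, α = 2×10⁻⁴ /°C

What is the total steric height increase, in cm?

Δh ≈ 7.0 cm

0–80 m: 3.1×10⁻⁴ × 1 × 80 = 0.02480 m
0.32 × 700 × 2×10⁻⁴ = 0.04480 m
Δh = 0.02480 + 0.04480 = 0.06960 m ≈ 7.0 cm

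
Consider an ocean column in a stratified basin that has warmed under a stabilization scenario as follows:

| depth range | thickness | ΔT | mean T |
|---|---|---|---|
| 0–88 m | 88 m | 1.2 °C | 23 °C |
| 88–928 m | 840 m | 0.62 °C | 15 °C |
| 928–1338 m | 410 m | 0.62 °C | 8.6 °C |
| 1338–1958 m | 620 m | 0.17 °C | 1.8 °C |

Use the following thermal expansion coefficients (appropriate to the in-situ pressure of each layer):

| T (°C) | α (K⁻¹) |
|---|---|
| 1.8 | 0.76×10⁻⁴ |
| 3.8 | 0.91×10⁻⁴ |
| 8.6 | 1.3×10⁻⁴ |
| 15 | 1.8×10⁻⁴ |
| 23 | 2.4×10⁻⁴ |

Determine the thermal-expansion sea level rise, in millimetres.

Layer 1 at 23 °C → α = 2.4×10⁻⁴ K⁻¹
Layer 2 at 15 °C → α = 1.8×10⁻⁴ K⁻¹
Layer 3 at 8.6 °C → α = 1.3×10⁻⁴ K⁻¹
Layer 4 at 1.8 °C → α = 0.76×10⁻⁴ K⁻¹
0–88 m: 88 × 1.2 × 2.4×10⁻⁴ = 0.025344 m
840 × 1.8×10⁻⁴ × 0.62 = 0.093744 m
Layer 3: 1.3×10⁻⁴ × 410 × 0.62 = 0.033046 m
Layer 4: 620 × 0.76×10⁻⁴ × 0.17 = 0.0080104 m
Δh = 0.025344 + 0.093744 + 0.033046 + 0.0080104 = 0.1601444 m

160 mm of thermosteric rise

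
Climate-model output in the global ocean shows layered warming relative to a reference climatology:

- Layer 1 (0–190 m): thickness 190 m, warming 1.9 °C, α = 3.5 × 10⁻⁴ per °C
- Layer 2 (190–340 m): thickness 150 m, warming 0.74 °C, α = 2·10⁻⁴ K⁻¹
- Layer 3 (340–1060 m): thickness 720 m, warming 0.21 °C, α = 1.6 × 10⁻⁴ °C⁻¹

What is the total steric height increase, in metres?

3.5×10⁻⁴ × 1.9 × 190 = 0.12635 m
Layer 2: 0.74 × 2×10⁻⁴ × 150 = 0.02220 m
340–1060 m: 0.21 × 720 × 1.6×10⁻⁴ = 0.024192 m
Δh = 0.12635 + 0.02220 + 0.024192 = 0.172742 m

about 0.173 m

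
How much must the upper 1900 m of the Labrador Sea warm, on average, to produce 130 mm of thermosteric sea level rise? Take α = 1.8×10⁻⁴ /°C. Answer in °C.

ΔT = Δh/(αH) = 0.13 / (1.8×10⁻⁴ × 1900) ≈ 0.3801 °C

about 0.38 °C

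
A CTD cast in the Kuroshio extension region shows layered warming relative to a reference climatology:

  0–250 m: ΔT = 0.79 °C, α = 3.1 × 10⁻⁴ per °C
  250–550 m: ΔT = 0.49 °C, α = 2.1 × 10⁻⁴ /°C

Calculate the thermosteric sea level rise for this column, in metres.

0–250 m: 250 × 0.79 × 3.1×10⁻⁴ = 0.061225 m
Layer 2: 300 × 0.49 × 2.1×10⁻⁴ = 0.03087 m
Δh = 0.061225 + 0.03087 = 0.092095 m

Δh ≈ 0.0921 m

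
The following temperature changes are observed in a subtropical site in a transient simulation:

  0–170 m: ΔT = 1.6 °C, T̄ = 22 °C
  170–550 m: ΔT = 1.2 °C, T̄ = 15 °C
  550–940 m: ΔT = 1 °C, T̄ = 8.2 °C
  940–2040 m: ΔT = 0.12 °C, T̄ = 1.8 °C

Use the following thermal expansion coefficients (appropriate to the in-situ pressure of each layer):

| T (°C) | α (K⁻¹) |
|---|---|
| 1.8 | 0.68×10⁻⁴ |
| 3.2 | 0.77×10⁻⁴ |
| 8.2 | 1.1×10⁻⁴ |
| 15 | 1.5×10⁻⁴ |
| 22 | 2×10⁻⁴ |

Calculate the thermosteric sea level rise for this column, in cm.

17.5 cm of thermosteric rise

Layer 1 at 22 °C → α = 2×10⁻⁴ K⁻¹
Layer 2 at 15 °C → α = 1.5×10⁻⁴ K⁻¹
Layer 3 at 8.2 °C → α = 1.1×10⁻⁴ K⁻¹
Layer 4 at 1.8 °C → α = 0.68×10⁻⁴ K⁻¹
170 × 1.6 × 2×10⁻⁴ = 0.05440 m
380 × 1.2 × 1.5×10⁻⁴ = 0.06840 m
Layer 3: 1.1×10⁻⁴ × 1 × 390 = 0.04290 m
0.68×10⁻⁴ × 1100 × 0.12 = 0.008976 m
Δh = 0.05440 + 0.06840 + 0.04290 + 0.008976 = 0.174676 m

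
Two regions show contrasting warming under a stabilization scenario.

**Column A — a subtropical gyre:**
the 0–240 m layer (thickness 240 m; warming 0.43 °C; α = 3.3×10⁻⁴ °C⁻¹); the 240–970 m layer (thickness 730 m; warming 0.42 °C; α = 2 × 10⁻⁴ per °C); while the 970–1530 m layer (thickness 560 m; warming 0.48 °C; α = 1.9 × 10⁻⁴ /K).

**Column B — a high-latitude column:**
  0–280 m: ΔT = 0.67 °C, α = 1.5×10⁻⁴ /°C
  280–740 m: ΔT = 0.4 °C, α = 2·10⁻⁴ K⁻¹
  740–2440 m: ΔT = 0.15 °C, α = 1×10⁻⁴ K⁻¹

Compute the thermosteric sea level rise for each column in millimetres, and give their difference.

A: 150 mm; B: 90 mm; difference 56 mm

A Layer 1: 240 × 3.3×10⁻⁴ × 0.43 = 0.034056 m
A 730 × 2×10⁻⁴ × 0.42 = 0.06132 m
A 970–1530 m: 560 × 0.48 × 1.9×10⁻⁴ = 0.051072 m
A total: 0.146448 m
B 280 × 0.67 × 1.5×10⁻⁴ = 0.02814 m
B Layer 2: 0.4 × 460 × 2×10⁻⁴ = 0.03680 m
B 0.15 × 1×10⁻⁴ × 1700 = 0.02550 m
B total: 0.09044 m
Difference: 0.146448 − 0.09044 = 0.056008 m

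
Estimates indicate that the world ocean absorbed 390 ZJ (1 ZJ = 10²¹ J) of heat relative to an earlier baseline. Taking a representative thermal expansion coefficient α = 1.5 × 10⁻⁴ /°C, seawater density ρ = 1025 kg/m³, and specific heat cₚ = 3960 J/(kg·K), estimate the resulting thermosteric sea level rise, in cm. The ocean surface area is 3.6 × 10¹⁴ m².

Per unit area: Q = 390×10²¹ / (3.6×10¹⁴) ≈ 1.083×10⁹ J/m²
Δh = αQ/(ρcₚ) = 1.5×10⁻⁴ × 1.083×10⁹ / (1025 × 3960) ≈ 0.040022 m

Δh ≈ 4.0 cm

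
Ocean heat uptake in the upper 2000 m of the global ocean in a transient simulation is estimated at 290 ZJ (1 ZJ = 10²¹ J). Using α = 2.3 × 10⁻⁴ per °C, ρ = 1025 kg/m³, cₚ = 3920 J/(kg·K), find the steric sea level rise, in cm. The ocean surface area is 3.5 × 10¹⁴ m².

Per unit area: Q = 290×10²¹ / (3.5×10¹⁴) ≈ 8.286×10⁸ J/m²
Δh = αQ/(ρcₚ) = 2.3×10⁻⁴ × 8.286×10⁸ / (1025 × 3920) ≈ 0.047431 m

about 4.74 cm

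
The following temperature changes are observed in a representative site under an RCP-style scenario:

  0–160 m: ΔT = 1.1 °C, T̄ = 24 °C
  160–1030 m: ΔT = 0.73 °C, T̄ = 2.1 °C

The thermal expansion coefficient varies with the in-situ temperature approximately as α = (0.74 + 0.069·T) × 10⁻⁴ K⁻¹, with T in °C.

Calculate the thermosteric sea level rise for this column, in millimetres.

Layer 1: α = (0.74 + 0.069×24)×10⁻⁴ = 2.396×10⁻⁴ K⁻¹
Layer 2: α = (0.74 + 0.069×2.1)×10⁻⁴ = 0.8849×10⁻⁴ K⁻¹
Layer 1: 160 × 2.396×10⁻⁴ × 1.1 = 0.0421696 m
Layer 2: 0.73 × 870 × 0.8849×10⁻⁴ = 0.056199999 m
Δh = 0.0421696 + 0.056199999 = 0.098369599 m

about 98.4 mm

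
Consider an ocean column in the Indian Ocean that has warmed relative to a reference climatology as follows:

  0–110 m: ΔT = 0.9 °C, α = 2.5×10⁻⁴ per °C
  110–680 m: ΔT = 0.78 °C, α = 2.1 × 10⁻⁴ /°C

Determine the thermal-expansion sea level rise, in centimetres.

12 cm

110 × 2.5×10⁻⁴ × 0.9 = 0.02475 m
2.1×10⁻⁴ × 570 × 0.78 = 0.093366 m
Δh = 0.02475 + 0.093366 = 0.118116 m ≈ 12 cm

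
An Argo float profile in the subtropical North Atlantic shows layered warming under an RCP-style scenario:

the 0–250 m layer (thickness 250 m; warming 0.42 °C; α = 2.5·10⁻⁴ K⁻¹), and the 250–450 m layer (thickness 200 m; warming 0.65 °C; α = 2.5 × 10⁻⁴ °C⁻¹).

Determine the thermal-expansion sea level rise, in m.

about 0.0588 m

Layer 1: 250 × 0.42 × 2.5×10⁻⁴ = 0.02625 m
Layer 2: 200 × 2.5×10⁻⁴ × 0.65 = 0.03250 m
Δh = 0.02625 + 0.03250 = 0.05875 m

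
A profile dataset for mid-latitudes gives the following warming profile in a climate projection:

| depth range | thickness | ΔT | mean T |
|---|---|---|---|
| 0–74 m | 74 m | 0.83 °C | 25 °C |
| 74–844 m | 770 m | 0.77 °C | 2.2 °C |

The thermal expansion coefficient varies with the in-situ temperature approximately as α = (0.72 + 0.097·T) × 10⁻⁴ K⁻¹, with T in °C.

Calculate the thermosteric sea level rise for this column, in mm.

Δh ≈ 75 mm

Layer 1: α = (0.72 + 0.097×25)×10⁻⁴ = 3.145×10⁻⁴ K⁻¹
Layer 2: α = (0.72 + 0.097×2.2)×10⁻⁴ = 0.9334×10⁻⁴ K⁻¹
0.83 × 3.145×10⁻⁴ × 74 = 0.01931659 m
770 × 0.77 × 0.9334×10⁻⁴ = 0.055341286 m
Δh = 0.01931659 + 0.055341286 = 0.074657876 m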